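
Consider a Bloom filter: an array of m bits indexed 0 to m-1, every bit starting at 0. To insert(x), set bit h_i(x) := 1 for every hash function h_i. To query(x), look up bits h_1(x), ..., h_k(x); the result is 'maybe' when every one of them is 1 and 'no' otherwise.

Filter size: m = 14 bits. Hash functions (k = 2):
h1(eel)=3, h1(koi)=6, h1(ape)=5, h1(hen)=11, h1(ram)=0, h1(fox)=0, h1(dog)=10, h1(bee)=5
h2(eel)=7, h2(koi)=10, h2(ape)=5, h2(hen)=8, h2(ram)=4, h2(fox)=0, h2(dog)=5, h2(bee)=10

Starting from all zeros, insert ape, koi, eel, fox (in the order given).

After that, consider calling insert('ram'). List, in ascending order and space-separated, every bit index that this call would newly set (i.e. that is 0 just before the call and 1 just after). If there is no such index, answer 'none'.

Start: bits=00000000000000
After insert 'ape': sets bits 5 -> bits=00000100000000
After insert 'koi': sets bits 6 10 -> bits=00000110001000
After insert 'eel': sets bits 3 7 -> bits=00010111001000
After insert 'fox': sets bits 0 -> bits=10010111001000
insert 'ram' would touch bits 0 4; currently bit0=1, bit4=0
Bits that are 0 among those (would change 0->1): 4

Answer: 4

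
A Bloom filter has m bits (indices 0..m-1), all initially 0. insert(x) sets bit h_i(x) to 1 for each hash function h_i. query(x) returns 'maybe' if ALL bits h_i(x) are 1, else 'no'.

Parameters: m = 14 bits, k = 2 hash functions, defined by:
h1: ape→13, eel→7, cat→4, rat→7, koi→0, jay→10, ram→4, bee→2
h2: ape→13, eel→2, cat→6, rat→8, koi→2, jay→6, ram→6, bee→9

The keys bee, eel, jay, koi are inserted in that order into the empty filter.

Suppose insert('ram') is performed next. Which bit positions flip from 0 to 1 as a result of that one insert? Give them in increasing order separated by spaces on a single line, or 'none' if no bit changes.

Answer: 4

Derivation:
Start: bits=00000000000000
After insert 'bee': sets bits 2 9 -> bits=00100000010000
After insert 'eel': sets bits 2 7 -> bits=00100001010000
After insert 'jay': sets bits 6 10 -> bits=00100011011000
After insert 'koi': sets bits 0 2 -> bits=10100011011000
insert 'ram' would touch bits 4 6; currently bit4=0, bit6=1
Bits that are 0 among those (would change 0->1): 4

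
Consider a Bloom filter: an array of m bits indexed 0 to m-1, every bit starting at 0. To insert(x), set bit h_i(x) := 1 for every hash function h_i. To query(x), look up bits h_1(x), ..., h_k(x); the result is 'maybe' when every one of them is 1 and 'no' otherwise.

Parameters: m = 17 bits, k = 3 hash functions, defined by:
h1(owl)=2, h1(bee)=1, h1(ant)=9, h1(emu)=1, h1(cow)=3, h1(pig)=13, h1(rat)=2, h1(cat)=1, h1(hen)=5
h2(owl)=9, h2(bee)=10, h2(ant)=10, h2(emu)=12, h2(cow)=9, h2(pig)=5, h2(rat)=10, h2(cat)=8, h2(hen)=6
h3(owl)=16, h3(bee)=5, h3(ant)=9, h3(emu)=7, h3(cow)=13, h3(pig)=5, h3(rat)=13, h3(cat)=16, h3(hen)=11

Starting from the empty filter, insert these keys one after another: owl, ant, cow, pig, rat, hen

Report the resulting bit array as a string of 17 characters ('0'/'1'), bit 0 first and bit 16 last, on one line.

Start: bits=00000000000000000
After insert 'owl': sets bits 2 9 16 -> bits=00100000010000001
After insert 'ant': sets bits 9 10 -> bits=00100000011000001
After insert 'cow': sets bits 3 9 13 -> bits=00110000011001001
After insert 'pig': sets bits 5 13 -> bits=00110100011001001
After insert 'rat': sets bits 2 10 13 -> bits=00110100011001001
After insert 'hen': sets bits 5 6 11 -> bits=00110110011101001

Answer: 00110110011101001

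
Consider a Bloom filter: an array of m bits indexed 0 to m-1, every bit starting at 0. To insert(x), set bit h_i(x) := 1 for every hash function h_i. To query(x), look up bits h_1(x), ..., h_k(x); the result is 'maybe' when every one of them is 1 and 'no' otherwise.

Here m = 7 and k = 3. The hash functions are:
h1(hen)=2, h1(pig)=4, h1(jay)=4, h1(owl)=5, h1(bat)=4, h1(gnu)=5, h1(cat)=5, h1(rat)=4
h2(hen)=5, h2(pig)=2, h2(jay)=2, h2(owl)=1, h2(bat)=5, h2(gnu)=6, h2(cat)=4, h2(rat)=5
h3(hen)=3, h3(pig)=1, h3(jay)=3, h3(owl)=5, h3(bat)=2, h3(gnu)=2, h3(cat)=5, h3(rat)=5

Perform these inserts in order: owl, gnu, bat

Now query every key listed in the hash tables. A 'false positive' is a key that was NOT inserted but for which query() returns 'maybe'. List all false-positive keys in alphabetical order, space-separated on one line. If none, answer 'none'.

Answer: cat pig rat

Derivation:
Start: bits=0000000
After insert 'owl': sets bits 1 5 -> bits=0100010
After insert 'gnu': sets bits 2 5 6 -> bits=0110011
After insert 'bat': sets bits 2 4 5 -> bits=0110111
Not inserted: cat hen jay pig rat — query each against bits=0110111:
query cat: checks bit4=1, bit5=1 (all 1) -> maybe => FALSE POSITIVE
query hen: checks bit2=1, bit3=0, bit5=1 (has a 0) -> no => not a false positive
query jay: checks bit2=1, bit3=0, bit4=1 (has a 0) -> no => not a false positive
query pig: checks bit1=1, bit2=1, bit4=1 (all 1) -> maybe => FALSE POSITIVE
query rat: checks bit4=1, bit5=1 (all 1) -> maybe => FALSE POSITIVE
False positives (alphabetical): cat pig rat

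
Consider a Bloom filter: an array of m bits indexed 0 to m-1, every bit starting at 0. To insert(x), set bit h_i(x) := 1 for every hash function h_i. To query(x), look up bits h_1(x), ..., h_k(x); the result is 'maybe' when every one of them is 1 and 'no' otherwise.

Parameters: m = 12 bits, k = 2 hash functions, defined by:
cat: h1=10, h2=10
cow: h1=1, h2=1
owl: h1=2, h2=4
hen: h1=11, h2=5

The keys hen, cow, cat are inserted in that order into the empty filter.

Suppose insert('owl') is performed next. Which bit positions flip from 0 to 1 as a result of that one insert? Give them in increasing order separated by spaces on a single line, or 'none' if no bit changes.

Start: bits=000000000000
After insert 'hen': sets bits 5 11 -> bits=000001000001
After insert 'cow': sets bits 1 -> bits=010001000001
After insert 'cat': sets bits 10 -> bits=010001000011
insert 'owl' would touch bits 2 4; currently bit2=0, bit4=0
Bits that are 0 among those (would change 0->1): 2 4

Answer: 2 4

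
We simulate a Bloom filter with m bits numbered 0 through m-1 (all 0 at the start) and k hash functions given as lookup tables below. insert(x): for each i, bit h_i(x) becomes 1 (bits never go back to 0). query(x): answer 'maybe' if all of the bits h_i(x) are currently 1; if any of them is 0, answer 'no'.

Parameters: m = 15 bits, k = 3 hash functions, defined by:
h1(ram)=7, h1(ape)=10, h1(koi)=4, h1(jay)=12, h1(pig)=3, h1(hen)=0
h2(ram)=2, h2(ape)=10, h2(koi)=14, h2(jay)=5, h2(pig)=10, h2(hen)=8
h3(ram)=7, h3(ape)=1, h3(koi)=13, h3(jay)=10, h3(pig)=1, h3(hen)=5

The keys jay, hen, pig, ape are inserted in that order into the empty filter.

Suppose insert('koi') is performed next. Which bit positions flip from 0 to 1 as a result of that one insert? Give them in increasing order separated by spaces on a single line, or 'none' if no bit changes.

Answer: 4 13 14

Derivation:
Start: bits=000000000000000
After insert 'jay': sets bits 5 10 12 -> bits=000001000010100
After insert 'hen': sets bits 0 5 8 -> bits=100001001010100
After insert 'pig': sets bits 1 3 10 -> bits=110101001010100
After insert 'ape': sets bits 1 10 -> bits=110101001010100
insert 'koi' would touch bits 4 13 14; currently bit4=0, bit13=0, bit14=0
Bits that are 0 among those (would change 0->1): 4 13 14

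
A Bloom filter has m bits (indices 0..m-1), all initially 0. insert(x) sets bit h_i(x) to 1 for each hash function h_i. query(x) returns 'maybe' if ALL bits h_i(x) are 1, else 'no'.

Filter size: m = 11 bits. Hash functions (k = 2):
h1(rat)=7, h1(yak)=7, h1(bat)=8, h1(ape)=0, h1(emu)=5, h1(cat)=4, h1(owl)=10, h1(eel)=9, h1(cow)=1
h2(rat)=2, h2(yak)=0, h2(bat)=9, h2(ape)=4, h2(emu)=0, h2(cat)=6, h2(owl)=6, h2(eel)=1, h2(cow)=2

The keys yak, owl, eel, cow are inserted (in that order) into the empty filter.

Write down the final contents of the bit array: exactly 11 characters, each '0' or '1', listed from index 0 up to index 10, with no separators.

Answer: 11100011011

Derivation:
Start: bits=00000000000
After insert 'yak': sets bits 0 7 -> bits=10000001000
After insert 'owl': sets bits 6 10 -> bits=10000011001
After insert 'eel': sets bits 1 9 -> bits=11000011011
After insert 'cow': sets bits 1 2 -> bits=11100011011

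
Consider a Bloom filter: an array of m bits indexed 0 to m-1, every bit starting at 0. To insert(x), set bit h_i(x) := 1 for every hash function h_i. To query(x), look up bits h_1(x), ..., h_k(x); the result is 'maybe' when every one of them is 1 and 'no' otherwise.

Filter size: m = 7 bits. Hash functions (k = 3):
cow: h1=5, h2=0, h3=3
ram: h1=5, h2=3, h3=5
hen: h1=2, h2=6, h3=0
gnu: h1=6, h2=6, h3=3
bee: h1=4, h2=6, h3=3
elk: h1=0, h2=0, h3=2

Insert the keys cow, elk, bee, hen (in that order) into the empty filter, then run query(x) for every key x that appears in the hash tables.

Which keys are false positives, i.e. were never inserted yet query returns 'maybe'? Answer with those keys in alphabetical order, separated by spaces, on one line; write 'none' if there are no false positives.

Answer: gnu ram

Derivation:
Start: bits=0000000
After insert 'cow': sets bits 0 3 5 -> bits=1001010
After insert 'elk': sets bits 0 2 -> bits=1011010
After insert 'bee': sets bits 3 4 6 -> bits=1011111
After insert 'hen': sets bits 0 2 6 -> bits=1011111
Not inserted: gnu ram — query each against bits=1011111:
query gnu: checks bit3=1, bit6=1 (all 1) -> maybe => FALSE POSITIVE
query ram: checks bit3=1, bit5=1 (all 1) -> maybe => FALSE POSITIVE
False positives (alphabetical): gnu ram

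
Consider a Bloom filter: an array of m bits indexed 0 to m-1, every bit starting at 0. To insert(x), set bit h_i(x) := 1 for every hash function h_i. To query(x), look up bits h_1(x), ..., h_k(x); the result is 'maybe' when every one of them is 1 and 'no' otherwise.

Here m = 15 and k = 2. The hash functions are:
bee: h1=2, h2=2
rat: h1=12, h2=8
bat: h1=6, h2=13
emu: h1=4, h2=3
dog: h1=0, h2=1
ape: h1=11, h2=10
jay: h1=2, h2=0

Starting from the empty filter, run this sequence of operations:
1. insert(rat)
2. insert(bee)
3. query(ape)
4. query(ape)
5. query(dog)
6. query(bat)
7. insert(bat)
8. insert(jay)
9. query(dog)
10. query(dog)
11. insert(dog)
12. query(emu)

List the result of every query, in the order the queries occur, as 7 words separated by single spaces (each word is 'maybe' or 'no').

Answer: no no no no no no no

Derivation:
Start: bits=000000000000000
Op 1: insert rat -> sets bits 8 12 -> bits=000000001000100
Op 2: insert bee -> sets bits 2 -> bits=001000001000100
Op 3: query ape -> checks bit10=0, bit11=0 (has a 0) -> no
Op 4: query ape -> checks bit10=0, bit11=0 (has a 0) -> no
Op 5: query dog -> checks bit0=0, bit1=0 (has a 0) -> no
Op 6: query bat -> checks bit6=0, bit13=0 (has a 0) -> no
Op 7: insert bat -> sets bits 6 13 -> bits=001000101000110
Op 8: insert jay -> sets bits 0 2 -> bits=101000101000110
Op 9: query dog -> checks bit0=1, bit1=0 (has a 0) -> no
Op 10: query dog -> checks bit0=1, bit1=0 (has a 0) -> no
Op 11: insert dog -> sets bits 0 1 -> bits=111000101000110
Op 12: query emu -> checks bit3=0, bit4=0 (has a 0) -> no
Query results in order: no no no no no no no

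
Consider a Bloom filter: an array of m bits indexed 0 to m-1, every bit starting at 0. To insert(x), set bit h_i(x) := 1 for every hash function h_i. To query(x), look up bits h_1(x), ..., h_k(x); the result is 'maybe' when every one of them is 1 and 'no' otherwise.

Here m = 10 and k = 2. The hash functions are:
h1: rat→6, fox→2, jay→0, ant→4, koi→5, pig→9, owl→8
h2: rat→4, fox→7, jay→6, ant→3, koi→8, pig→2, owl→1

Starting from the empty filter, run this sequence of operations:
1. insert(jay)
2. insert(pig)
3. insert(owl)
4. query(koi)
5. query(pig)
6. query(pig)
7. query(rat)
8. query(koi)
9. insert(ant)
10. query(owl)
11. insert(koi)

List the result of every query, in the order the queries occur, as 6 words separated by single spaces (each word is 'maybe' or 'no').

Answer: no maybe maybe no no maybe

Derivation:
Start: bits=0000000000
Op 1: insert jay -> sets bits 0 6 -> bits=1000001000
Op 2: insert pig -> sets bits 2 9 -> bits=1010001001
Op 3: insert owl -> sets bits 1 8 -> bits=1110001011
Op 4: query koi -> checks bit5=0, bit8=1 (has a 0) -> no
Op 5: query pig -> checks bit2=1, bit9=1 (all 1) -> maybe
Op 6: query pig -> checks bit2=1, bit9=1 (all 1) -> maybe
Op 7: query rat -> checks bit4=0, bit6=1 (has a 0) -> no
Op 8: query koi -> checks bit5=0, bit8=1 (has a 0) -> no
Op 9: insert ant -> sets bits 3 4 -> bits=1111101011
Op 10: query owl -> checks bit1=1, bit8=1 (all 1) -> maybe
Op 11: insert koi -> sets bits 5 8 -> bits=1111111011
Query results in order: no maybe maybe no no maybe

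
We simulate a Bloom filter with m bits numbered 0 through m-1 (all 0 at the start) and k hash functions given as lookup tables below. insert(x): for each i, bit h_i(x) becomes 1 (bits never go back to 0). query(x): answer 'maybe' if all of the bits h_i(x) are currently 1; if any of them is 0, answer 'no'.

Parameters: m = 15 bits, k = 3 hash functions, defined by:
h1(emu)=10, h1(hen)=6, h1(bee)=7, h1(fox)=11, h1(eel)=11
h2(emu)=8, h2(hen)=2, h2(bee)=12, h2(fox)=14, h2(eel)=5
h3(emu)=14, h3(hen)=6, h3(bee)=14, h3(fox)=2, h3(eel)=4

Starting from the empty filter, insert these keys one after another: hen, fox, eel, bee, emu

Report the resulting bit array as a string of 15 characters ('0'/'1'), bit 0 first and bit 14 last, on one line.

Answer: 001011111011101

Derivation:
Start: bits=000000000000000
After insert 'hen': sets bits 2 6 -> bits=001000100000000
After insert 'fox': sets bits 2 11 14 -> bits=001000100001001
After insert 'eel': sets bits 4 5 11 -> bits=001011100001001
After insert 'bee': sets bits 7 12 14 -> bits=001011110001101
After insert 'emu': sets bits 8 10 14 -> bits=001011111011101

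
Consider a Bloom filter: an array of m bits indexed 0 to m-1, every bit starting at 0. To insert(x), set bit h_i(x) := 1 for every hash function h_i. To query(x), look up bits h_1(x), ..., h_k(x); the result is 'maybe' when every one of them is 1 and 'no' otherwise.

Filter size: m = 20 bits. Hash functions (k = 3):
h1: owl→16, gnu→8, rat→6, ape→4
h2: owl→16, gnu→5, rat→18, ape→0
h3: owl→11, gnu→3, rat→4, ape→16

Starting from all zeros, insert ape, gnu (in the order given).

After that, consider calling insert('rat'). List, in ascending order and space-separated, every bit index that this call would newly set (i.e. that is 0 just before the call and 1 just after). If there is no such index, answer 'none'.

Start: bits=00000000000000000000
After insert 'ape': sets bits 0 4 16 -> bits=10001000000000001000
After insert 'gnu': sets bits 3 5 8 -> bits=10011100100000001000
insert 'rat' would touch bits 4 6 18; currently bit4=1, bit6=0, bit18=0
Bits that are 0 among those (would change 0->1): 6 18

Answer: 6 18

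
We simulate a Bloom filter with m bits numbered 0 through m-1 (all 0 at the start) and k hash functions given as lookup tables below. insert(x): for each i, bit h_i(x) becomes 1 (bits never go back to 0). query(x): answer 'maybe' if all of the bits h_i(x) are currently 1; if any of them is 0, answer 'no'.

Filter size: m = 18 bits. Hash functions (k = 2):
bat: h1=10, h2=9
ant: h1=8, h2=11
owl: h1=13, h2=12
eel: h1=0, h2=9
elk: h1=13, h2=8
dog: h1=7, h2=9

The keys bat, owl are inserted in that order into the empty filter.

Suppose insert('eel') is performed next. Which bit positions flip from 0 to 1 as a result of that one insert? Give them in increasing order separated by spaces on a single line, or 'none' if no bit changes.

Answer: 0

Derivation:
Start: bits=000000000000000000
After insert 'bat': sets bits 9 10 -> bits=000000000110000000
After insert 'owl': sets bits 12 13 -> bits=000000000110110000
insert 'eel' would touch bits 0 9; currently bit0=0, bit9=1
Bits that are 0 among those (would change 0->1): 0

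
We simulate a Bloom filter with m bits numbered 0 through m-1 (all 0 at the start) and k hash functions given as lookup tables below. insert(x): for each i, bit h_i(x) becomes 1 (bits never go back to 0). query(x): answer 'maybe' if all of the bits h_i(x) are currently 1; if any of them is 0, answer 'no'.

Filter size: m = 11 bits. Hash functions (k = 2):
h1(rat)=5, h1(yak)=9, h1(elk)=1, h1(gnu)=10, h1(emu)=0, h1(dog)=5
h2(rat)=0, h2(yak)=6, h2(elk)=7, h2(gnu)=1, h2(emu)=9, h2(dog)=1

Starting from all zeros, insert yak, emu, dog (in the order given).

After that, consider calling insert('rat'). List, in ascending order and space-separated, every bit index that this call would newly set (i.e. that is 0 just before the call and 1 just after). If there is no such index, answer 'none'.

Answer: none

Derivation:
Start: bits=00000000000
After insert 'yak': sets bits 6 9 -> bits=00000010010
After insert 'emu': sets bits 0 9 -> bits=10000010010
After insert 'dog': sets bits 1 5 -> bits=11000110010
insert 'rat' would touch bits 0 5; currently bit0=1, bit5=1
Bits that are 0 among those (would change 0->1): none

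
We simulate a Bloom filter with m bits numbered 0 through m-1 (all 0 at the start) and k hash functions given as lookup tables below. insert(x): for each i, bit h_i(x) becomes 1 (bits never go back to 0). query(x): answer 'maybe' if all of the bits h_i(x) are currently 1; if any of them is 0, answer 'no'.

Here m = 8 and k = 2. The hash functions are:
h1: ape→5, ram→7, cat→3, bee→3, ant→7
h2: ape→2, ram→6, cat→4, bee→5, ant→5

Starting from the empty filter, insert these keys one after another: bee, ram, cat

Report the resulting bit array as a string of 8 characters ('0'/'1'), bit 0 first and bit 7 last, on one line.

Answer: 00011111

Derivation:
Start: bits=00000000
After insert 'bee': sets bits 3 5 -> bits=00010100
After insert 'ram': sets bits 6 7 -> bits=00010111
After insert 'cat': sets bits 3 4 -> bits=00011111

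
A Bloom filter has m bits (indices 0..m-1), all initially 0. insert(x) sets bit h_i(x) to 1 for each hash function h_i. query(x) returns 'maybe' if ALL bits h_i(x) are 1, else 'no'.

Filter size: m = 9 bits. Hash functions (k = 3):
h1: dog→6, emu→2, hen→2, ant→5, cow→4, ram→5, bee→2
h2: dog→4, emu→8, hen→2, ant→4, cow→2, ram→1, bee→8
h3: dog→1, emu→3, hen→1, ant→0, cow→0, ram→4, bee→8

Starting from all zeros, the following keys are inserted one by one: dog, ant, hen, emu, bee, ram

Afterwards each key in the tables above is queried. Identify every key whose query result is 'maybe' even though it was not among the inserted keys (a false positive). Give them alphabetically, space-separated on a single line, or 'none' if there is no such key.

Start: bits=000000000
After insert 'dog': sets bits 1 4 6 -> bits=010010100
After insert 'ant': sets bits 0 4 5 -> bits=110011100
After insert 'hen': sets bits 1 2 -> bits=111011100
After insert 'emu': sets bits 2 3 8 -> bits=111111101
After insert 'bee': sets bits 2 8 -> bits=111111101
After insert 'ram': sets bits 1 4 5 -> bits=111111101
Not inserted: cow — query each against bits=111111101:
query cow: checks bit0=1, bit2=1, bit4=1 (all 1) -> maybe => FALSE POSITIVE
False positives (alphabetical): cow

Answer: cow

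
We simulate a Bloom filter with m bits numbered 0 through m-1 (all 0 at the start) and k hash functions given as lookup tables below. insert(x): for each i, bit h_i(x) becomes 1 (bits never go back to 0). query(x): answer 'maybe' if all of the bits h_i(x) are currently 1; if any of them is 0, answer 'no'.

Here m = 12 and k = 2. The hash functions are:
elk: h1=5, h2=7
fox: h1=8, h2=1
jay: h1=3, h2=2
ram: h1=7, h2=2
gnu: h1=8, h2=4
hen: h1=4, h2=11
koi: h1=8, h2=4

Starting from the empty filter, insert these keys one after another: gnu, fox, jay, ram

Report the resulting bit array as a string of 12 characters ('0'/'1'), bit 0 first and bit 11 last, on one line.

Start: bits=000000000000
After insert 'gnu': sets bits 4 8 -> bits=000010001000
After insert 'fox': sets bits 1 8 -> bits=010010001000
After insert 'jay': sets bits 2 3 -> bits=011110001000
After insert 'ram': sets bits 2 7 -> bits=011110011000

Answer: 011110011000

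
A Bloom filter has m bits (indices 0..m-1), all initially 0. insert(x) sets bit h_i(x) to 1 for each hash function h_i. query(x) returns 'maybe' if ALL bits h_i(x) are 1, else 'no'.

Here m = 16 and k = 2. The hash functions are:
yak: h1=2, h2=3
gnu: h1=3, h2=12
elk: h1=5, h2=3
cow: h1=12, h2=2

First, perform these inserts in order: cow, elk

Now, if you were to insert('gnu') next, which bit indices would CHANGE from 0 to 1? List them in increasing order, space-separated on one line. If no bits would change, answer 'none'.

Answer: none

Derivation:
Start: bits=0000000000000000
After insert 'cow': sets bits 2 12 -> bits=0010000000001000
After insert 'elk': sets bits 3 5 -> bits=0011010000001000
insert 'gnu' would touch bits 3 12; currently bit3=1, bit12=1
Bits that are 0 among those (would change 0->1): none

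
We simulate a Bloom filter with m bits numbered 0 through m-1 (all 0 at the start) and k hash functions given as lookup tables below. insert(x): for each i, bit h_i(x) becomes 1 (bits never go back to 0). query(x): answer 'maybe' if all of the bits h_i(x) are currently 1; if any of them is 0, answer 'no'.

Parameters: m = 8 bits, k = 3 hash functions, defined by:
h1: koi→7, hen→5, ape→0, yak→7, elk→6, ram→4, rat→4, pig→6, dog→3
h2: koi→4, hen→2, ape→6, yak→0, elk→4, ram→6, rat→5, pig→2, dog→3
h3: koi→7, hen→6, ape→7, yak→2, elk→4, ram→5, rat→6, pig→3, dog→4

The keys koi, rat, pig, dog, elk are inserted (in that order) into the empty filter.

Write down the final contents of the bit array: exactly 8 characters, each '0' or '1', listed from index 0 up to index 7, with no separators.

Start: bits=00000000
After insert 'koi': sets bits 4 7 -> bits=00001001
After insert 'rat': sets bits 4 5 6 -> bits=00001111
After insert 'pig': sets bits 2 3 6 -> bits=00111111
After insert 'dog': sets bits 3 4 -> bits=00111111
After insert 'elk': sets bits 4 6 -> bits=00111111

Answer: 00111111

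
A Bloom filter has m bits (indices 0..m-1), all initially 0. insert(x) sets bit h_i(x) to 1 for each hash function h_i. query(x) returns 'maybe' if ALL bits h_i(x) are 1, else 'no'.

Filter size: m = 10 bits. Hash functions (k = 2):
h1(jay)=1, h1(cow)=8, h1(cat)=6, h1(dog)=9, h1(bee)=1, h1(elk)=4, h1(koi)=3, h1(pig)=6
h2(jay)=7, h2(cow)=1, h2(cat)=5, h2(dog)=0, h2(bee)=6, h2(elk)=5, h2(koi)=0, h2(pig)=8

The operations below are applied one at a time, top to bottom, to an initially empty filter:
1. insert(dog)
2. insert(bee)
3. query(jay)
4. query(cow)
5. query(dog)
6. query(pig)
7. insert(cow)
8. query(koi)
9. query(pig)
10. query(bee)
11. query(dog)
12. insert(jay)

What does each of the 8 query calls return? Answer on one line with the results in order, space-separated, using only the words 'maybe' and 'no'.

Start: bits=0000000000
Op 1: insert dog -> sets bits 0 9 -> bits=1000000001
Op 2: insert bee -> sets bits 1 6 -> bits=1100001001
Op 3: query jay -> checks bit1=1, bit7=0 (has a 0) -> no
Op 4: query cow -> checks bit1=1, bit8=0 (has a 0) -> no
Op 5: query dog -> checks bit0=1, bit9=1 (all 1) -> maybe
Op 6: query pig -> checks bit6=1, bit8=0 (has a 0) -> no
Op 7: insert cow -> sets bits 1 8 -> bits=1100001011
Op 8: query koi -> checks bit0=1, bit3=0 (has a 0) -> no
Op 9: query pig -> checks bit6=1, bit8=1 (all 1) -> maybe
Op 10: query bee -> checks bit1=1, bit6=1 (all 1) -> maybe
Op 11: query dog -> checks bit0=1, bit9=1 (all 1) -> maybe
Op 12: insert jay -> sets bits 1 7 -> bits=1100001111
Query results in order: no no maybe no no maybe maybe maybe

Answer: no no maybe no no maybe maybe maybe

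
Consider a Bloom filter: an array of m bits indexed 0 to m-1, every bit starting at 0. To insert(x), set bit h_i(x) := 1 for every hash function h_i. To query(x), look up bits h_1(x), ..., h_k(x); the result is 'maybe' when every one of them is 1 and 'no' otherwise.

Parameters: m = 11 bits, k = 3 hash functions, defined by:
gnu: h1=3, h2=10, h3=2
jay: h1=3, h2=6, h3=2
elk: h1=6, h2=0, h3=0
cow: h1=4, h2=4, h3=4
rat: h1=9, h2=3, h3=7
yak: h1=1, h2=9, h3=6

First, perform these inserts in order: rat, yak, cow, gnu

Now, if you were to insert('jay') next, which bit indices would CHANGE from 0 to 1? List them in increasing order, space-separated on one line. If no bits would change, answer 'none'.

Answer: none

Derivation:
Start: bits=00000000000
After insert 'rat': sets bits 3 7 9 -> bits=00010001010
After insert 'yak': sets bits 1 6 9 -> bits=01010011010
After insert 'cow': sets bits 4 -> bits=01011011010
After insert 'gnu': sets bits 2 3 10 -> bits=01111011011
insert 'jay' would touch bits 2 3 6; currently bit2=1, bit3=1, bit6=1
Bits that are 0 among those (would change 0->1): none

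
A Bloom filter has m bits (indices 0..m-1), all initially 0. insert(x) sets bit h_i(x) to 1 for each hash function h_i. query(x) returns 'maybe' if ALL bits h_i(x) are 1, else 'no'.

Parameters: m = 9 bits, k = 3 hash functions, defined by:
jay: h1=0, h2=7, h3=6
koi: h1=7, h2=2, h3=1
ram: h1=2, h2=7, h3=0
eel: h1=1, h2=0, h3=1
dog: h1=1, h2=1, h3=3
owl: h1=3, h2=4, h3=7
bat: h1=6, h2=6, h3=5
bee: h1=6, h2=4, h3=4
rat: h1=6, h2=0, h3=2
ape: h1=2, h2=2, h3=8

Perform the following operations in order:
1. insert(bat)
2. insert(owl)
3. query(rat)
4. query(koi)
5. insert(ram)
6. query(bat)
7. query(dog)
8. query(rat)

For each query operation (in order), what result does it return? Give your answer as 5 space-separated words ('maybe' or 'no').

Answer: no no maybe no maybe

Derivation:
Start: bits=000000000
Op 1: insert bat -> sets bits 5 6 -> bits=000001100
Op 2: insert owl -> sets bits 3 4 7 -> bits=000111110
Op 3: query rat -> checks bit0=0, bit2=0, bit6=1 (has a 0) -> no
Op 4: query koi -> checks bit1=0, bit2=0, bit7=1 (has a 0) -> no
Op 5: insert ram -> sets bits 0 2 7 -> bits=101111110
Op 6: query bat -> checks bit5=1, bit6=1 (all 1) -> maybe
Op 7: query dog -> checks bit1=0, bit3=1 (has a 0) -> no
Op 8: query rat -> checks bit0=1, bit2=1, bit6=1 (all 1) -> maybe
Query results in order: no no maybe no maybe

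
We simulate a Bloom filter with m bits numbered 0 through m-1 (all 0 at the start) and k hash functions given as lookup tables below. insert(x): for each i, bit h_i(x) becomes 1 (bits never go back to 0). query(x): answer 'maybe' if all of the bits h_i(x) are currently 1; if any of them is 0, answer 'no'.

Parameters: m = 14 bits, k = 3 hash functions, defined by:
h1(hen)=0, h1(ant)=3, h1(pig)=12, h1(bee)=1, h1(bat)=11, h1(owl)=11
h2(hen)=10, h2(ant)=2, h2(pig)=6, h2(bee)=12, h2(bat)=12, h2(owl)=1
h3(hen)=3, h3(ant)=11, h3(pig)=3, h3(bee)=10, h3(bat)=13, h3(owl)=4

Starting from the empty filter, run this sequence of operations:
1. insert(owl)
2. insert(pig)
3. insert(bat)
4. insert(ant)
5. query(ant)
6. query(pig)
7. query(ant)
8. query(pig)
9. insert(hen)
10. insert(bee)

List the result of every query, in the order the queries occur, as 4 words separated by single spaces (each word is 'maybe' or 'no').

Answer: maybe maybe maybe maybe

Derivation:
Start: bits=00000000000000
Op 1: insert owl -> sets bits 1 4 11 -> bits=01001000000100
Op 2: insert pig -> sets bits 3 6 12 -> bits=01011010000110
Op 3: insert bat -> sets bits 11 12 13 -> bits=01011010000111
Op 4: insert ant -> sets bits 2 3 11 -> bits=01111010000111
Op 5: query ant -> checks bit2=1, bit3=1, bit11=1 (all 1) -> maybe
Op 6: query pig -> checks bit3=1, bit6=1, bit12=1 (all 1) -> maybe
Op 7: query ant -> checks bit2=1, bit3=1, bit11=1 (all 1) -> maybe
Op 8: query pig -> checks bit3=1, bit6=1, bit12=1 (all 1) -> maybe
Op 9: insert hen -> sets bits 0 3 10 -> bits=11111010001111
Op 10: insert bee -> sets bits 1 10 12 -> bits=11111010001111
Query results in order: maybe maybe maybe maybe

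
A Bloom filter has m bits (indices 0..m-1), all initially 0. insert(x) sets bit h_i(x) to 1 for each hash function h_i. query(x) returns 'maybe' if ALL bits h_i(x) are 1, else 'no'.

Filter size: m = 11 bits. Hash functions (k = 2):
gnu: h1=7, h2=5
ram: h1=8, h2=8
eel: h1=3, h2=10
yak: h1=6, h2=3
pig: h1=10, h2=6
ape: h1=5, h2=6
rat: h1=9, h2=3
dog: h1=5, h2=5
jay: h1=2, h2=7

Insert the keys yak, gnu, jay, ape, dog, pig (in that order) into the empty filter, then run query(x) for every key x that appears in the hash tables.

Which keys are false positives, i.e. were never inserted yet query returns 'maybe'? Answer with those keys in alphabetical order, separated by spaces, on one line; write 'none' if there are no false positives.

Answer: eel

Derivation:
Start: bits=00000000000
After insert 'yak': sets bits 3 6 -> bits=00010010000
After insert 'gnu': sets bits 5 7 -> bits=00010111000
After insert 'jay': sets bits 2 7 -> bits=00110111000
After insert 'ape': sets bits 5 6 -> bits=00110111000
After insert 'dog': sets bits 5 -> bits=00110111000
After insert 'pig': sets bits 6 10 -> bits=00110111001
Not inserted: eel ram rat — query each against bits=00110111001:
query eel: checks bit3=1, bit10=1 (all 1) -> maybe => FALSE POSITIVE
query ram: checks bit8=0 (has a 0) -> no => not a false positive
query rat: checks bit3=1, bit9=0 (has a 0) -> no => not a false positive
False positives (alphabetical): eel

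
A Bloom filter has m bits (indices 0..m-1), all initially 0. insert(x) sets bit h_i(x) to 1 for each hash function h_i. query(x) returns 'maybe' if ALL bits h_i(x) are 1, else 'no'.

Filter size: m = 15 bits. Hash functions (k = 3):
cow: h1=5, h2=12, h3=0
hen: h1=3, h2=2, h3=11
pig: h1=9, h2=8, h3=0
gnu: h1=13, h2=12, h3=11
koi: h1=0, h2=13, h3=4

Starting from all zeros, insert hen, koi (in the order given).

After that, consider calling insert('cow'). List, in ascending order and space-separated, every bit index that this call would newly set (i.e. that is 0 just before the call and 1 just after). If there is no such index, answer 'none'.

Start: bits=000000000000000
After insert 'hen': sets bits 2 3 11 -> bits=001100000001000
After insert 'koi': sets bits 0 4 13 -> bits=101110000001010
insert 'cow' would touch bits 0 5 12; currently bit0=1, bit5=0, bit12=0
Bits that are 0 among those (would change 0->1): 5 12

Answer: 5 12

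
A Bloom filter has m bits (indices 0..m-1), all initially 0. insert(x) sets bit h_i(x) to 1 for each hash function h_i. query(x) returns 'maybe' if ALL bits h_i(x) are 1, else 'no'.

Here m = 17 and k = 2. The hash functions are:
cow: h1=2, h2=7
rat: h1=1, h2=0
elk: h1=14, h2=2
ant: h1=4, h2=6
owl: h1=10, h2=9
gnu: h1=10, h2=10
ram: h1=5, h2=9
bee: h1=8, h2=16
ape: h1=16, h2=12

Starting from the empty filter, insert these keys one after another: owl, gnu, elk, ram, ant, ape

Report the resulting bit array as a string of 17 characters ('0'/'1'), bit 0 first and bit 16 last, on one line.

Start: bits=00000000000000000
After insert 'owl': sets bits 9 10 -> bits=00000000011000000
After insert 'gnu': sets bits 10 -> bits=00000000011000000
After insert 'elk': sets bits 2 14 -> bits=00100000011000100
After insert 'ram': sets bits 5 9 -> bits=00100100011000100
After insert 'ant': sets bits 4 6 -> bits=00101110011000100
After insert 'ape': sets bits 12 16 -> bits=00101110011010101

Answer: 00101110011010101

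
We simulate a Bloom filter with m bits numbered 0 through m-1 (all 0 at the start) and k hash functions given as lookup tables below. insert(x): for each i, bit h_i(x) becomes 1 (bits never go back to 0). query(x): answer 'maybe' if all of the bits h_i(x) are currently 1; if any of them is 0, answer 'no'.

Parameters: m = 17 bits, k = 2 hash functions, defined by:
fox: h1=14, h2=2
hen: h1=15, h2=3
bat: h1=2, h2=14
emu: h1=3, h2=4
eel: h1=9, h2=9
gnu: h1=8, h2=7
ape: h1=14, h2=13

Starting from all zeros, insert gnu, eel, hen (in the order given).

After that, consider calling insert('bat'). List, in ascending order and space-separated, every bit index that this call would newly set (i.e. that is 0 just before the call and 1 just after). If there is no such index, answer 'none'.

Start: bits=00000000000000000
After insert 'gnu': sets bits 7 8 -> bits=00000001100000000
After insert 'eel': sets bits 9 -> bits=00000001110000000
After insert 'hen': sets bits 3 15 -> bits=00010001110000010
insert 'bat' would touch bits 2 14; currently bit2=0, bit14=0
Bits that are 0 among those (would change 0->1): 2 14

Answer: 2 14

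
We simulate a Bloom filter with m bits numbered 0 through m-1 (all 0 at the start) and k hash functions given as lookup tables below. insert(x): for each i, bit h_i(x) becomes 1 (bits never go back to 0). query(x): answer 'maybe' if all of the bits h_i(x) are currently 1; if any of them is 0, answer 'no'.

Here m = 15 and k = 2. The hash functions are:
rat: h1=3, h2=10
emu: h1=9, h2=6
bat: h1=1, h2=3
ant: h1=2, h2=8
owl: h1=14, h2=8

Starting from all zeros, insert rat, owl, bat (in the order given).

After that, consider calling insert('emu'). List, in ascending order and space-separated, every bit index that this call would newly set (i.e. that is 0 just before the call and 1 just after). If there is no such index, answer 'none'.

Answer: 6 9

Derivation:
Start: bits=000000000000000
After insert 'rat': sets bits 3 10 -> bits=000100000010000
After insert 'owl': sets bits 8 14 -> bits=000100001010001
After insert 'bat': sets bits 1 3 -> bits=010100001010001
insert 'emu' would touch bits 6 9; currently bit6=0, bit9=0
Bits that are 0 among those (would change 0->1): 6 9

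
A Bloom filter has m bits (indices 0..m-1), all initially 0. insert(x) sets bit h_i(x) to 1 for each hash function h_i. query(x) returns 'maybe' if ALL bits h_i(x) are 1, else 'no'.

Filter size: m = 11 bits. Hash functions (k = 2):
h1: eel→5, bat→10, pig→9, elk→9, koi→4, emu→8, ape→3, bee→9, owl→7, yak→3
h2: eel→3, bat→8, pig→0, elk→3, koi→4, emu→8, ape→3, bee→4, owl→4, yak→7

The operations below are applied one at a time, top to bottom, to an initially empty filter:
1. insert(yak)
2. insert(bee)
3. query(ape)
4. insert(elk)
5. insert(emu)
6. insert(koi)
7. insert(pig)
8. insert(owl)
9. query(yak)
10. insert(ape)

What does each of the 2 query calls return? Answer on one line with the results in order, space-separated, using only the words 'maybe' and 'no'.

Start: bits=00000000000
Op 1: insert yak -> sets bits 3 7 -> bits=00010001000
Op 2: insert bee -> sets bits 4 9 -> bits=00011001010
Op 3: query ape -> checks bit3=1 (all 1) -> maybe
Op 4: insert elk -> sets bits 3 9 -> bits=00011001010
Op 5: insert emu -> sets bits 8 -> bits=00011001110
Op 6: insert koi -> sets bits 4 -> bits=00011001110
Op 7: insert pig -> sets bits 0 9 -> bits=10011001110
Op 8: insert owl -> sets bits 4 7 -> bits=10011001110
Op 9: query yak -> checks bit3=1, bit7=1 (all 1) -> maybe
Op 10: insert ape -> sets bits 3 -> bits=10011001110
Query results in order: maybe maybe

Answer: maybe maybe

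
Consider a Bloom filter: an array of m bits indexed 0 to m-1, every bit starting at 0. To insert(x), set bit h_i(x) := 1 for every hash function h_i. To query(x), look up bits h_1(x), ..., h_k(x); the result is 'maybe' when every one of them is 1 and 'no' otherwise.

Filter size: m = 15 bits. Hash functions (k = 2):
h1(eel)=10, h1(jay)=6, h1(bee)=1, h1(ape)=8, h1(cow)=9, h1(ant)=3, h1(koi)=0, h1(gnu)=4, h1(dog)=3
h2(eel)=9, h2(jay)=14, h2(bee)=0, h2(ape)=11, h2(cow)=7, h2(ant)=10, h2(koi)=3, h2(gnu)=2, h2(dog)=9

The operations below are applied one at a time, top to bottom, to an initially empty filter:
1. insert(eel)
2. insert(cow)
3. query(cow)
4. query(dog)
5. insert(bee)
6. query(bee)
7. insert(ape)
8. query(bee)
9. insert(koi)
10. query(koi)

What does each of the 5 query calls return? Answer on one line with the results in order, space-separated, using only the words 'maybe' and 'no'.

Answer: maybe no maybe maybe maybe

Derivation:
Start: bits=000000000000000
Op 1: insert eel -> sets bits 9 10 -> bits=000000000110000
Op 2: insert cow -> sets bits 7 9 -> bits=000000010110000
Op 3: query cow -> checks bit7=1, bit9=1 (all 1) -> maybe
Op 4: query dog -> checks bit3=0, bit9=1 (has a 0) -> no
Op 5: insert bee -> sets bits 0 1 -> bits=110000010110000
Op 6: query bee -> checks bit0=1, bit1=1 (all 1) -> maybe
Op 7: insert ape -> sets bits 8 11 -> bits=110000011111000
Op 8: query bee -> checks bit0=1, bit1=1 (all 1) -> maybe
Op 9: insert koi -> sets bits 0 3 -> bits=110100011111000
Op 10: query koi -> checks bit0=1, bit3=1 (all 1) -> maybe
Query results in order: maybe no maybe maybe maybe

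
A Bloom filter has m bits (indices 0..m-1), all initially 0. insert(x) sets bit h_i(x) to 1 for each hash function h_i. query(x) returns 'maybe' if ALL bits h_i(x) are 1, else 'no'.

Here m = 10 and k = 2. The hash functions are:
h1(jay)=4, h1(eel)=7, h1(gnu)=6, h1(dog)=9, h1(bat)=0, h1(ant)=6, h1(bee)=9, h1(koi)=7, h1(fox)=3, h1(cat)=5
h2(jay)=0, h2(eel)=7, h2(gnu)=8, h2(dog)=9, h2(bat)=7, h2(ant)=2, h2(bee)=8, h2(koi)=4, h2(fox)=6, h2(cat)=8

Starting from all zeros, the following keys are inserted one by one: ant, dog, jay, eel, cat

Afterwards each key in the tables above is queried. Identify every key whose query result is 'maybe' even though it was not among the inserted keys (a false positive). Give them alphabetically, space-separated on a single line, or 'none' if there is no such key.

Answer: bat bee gnu koi

Derivation:
Start: bits=0000000000
After insert 'ant': sets bits 2 6 -> bits=0010001000
After insert 'dog': sets bits 9 -> bits=0010001001
After insert 'jay': sets bits 0 4 -> bits=1010101001
After insert 'eel': sets bits 7 -> bits=1010101101
After insert 'cat': sets bits 5 8 -> bits=1010111111
Not inserted: bat bee fox gnu koi — query each against bits=1010111111:
query bat: checks bit0=1, bit7=1 (all 1) -> maybe => FALSE POSITIVE
query bee: checks bit8=1, bit9=1 (all 1) -> maybe => FALSE POSITIVE
query fox: checks bit3=0, bit6=1 (has a 0) -> no => not a false positive
query gnu: checks bit6=1, bit8=1 (all 1) -> maybe => FALSE POSITIVE
query koi: checks bit4=1, bit7=1 (all 1) -> maybe => FALSE POSITIVE
False positives (alphabetical): bat bee gnu koi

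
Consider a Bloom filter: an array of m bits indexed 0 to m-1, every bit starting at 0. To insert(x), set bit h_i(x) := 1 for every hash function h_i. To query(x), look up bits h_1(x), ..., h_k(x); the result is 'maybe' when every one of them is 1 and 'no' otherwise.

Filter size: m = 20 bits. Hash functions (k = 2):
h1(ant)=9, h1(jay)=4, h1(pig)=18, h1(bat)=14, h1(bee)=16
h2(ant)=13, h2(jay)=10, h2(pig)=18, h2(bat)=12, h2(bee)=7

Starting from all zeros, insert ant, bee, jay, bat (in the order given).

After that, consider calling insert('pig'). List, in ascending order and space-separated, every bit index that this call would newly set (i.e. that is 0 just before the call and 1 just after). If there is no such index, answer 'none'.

Answer: 18

Derivation:
Start: bits=00000000000000000000
After insert 'ant': sets bits 9 13 -> bits=00000000010001000000
After insert 'bee': sets bits 7 16 -> bits=00000001010001001000
After insert 'jay': sets bits 4 10 -> bits=00001001011001001000
After insert 'bat': sets bits 12 14 -> bits=00001001011011101000
insert 'pig' would touch bits 18; currently bit18=0
Bits that are 0 among those (would change 0->1): 18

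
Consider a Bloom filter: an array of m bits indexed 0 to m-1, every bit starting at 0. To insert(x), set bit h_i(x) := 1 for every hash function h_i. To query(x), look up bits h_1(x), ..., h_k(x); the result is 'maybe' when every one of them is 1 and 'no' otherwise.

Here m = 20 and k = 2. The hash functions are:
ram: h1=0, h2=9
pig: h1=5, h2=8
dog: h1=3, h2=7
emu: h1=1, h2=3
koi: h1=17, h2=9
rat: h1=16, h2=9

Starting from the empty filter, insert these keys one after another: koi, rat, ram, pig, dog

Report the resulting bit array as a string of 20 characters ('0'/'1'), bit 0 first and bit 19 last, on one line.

Start: bits=00000000000000000000
After insert 'koi': sets bits 9 17 -> bits=00000000010000000100
After insert 'rat': sets bits 9 16 -> bits=00000000010000001100
After insert 'ram': sets bits 0 9 -> bits=10000000010000001100
After insert 'pig': sets bits 5 8 -> bits=10000100110000001100
After insert 'dog': sets bits 3 7 -> bits=10010101110000001100

Answer: 10010101110000001100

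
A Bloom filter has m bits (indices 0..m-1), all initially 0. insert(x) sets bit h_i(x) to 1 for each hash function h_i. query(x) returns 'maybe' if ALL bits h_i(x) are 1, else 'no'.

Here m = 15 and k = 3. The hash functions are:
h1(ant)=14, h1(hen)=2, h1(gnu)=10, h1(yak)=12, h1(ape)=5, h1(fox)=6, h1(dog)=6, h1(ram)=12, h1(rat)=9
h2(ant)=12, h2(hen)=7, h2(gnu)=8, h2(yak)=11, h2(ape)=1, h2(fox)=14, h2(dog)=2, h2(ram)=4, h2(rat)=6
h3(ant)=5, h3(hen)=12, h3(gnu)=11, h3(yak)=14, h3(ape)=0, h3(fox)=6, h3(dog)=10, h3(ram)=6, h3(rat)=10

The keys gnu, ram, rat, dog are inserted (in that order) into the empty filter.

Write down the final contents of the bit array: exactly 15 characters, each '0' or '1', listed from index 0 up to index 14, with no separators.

Start: bits=000000000000000
After insert 'gnu': sets bits 8 10 11 -> bits=000000001011000
After insert 'ram': sets bits 4 6 12 -> bits=000010101011100
After insert 'rat': sets bits 6 9 10 -> bits=000010101111100
After insert 'dog': sets bits 2 6 10 -> bits=001010101111100

Answer: 001010101111100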